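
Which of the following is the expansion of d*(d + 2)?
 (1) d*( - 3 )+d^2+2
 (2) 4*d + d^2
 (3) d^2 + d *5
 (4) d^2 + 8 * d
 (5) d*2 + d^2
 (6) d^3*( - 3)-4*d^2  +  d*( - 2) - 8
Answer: 5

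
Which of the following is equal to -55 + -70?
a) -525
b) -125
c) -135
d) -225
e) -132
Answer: b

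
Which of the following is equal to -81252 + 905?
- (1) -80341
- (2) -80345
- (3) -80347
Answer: 3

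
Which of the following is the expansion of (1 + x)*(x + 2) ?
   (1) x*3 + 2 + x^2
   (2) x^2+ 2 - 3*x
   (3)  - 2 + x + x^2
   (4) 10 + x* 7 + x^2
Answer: 1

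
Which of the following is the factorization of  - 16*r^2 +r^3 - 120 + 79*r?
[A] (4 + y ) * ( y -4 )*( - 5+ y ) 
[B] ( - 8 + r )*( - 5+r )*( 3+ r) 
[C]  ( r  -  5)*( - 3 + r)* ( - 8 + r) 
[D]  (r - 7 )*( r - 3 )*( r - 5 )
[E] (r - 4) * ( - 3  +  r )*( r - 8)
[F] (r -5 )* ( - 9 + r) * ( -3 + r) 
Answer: C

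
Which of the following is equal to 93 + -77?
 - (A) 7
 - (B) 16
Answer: B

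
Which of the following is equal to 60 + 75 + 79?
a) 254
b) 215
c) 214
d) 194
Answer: c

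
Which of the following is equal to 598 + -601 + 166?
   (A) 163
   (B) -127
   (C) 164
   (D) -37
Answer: A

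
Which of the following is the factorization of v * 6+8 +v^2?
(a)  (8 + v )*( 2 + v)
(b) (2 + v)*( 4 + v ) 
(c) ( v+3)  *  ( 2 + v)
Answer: b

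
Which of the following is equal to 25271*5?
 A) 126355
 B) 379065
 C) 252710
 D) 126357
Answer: A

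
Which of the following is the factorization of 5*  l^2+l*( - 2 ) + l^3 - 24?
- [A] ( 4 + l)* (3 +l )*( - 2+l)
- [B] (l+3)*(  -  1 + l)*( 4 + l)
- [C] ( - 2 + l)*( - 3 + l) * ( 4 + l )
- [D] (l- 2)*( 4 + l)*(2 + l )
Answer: A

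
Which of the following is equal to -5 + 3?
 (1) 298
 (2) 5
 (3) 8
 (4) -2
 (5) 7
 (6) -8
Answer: 4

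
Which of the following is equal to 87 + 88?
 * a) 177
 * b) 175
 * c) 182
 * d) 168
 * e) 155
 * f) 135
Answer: b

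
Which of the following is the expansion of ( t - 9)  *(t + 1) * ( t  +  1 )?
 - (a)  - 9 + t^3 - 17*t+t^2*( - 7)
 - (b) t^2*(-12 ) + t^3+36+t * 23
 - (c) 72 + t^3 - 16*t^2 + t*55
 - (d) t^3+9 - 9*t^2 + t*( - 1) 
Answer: a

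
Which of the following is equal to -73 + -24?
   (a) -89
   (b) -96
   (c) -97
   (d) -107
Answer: c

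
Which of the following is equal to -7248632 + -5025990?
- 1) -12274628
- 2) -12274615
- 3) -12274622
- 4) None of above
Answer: 3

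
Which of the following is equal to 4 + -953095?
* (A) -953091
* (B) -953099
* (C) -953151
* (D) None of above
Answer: A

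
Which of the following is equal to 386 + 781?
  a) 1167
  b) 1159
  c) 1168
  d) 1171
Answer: a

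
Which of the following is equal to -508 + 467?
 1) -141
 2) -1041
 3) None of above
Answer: 3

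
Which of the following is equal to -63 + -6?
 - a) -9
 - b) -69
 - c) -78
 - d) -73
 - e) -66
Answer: b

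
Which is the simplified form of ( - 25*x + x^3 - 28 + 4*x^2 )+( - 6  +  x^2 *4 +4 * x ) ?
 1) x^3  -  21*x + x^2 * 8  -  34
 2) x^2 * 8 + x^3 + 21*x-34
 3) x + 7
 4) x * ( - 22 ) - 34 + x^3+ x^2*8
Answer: 1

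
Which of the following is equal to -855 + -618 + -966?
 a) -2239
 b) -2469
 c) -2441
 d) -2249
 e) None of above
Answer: e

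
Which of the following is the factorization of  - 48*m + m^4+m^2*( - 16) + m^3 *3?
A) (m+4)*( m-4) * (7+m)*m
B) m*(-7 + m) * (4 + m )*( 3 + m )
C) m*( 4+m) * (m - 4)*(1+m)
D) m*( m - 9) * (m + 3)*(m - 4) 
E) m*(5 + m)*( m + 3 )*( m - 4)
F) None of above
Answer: F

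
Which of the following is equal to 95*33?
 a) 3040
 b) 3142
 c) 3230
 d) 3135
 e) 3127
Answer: d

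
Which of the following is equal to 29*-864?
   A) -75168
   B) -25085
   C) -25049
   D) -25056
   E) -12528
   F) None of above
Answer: D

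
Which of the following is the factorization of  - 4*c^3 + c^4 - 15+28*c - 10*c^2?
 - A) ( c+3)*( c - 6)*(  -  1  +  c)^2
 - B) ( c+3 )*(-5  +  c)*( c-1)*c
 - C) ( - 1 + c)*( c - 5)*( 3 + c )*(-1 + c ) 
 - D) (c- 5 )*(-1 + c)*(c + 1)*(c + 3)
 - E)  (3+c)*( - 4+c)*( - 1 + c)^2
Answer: C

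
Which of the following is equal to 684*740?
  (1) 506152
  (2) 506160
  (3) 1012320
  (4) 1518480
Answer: 2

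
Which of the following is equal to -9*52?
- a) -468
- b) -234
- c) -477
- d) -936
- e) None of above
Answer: a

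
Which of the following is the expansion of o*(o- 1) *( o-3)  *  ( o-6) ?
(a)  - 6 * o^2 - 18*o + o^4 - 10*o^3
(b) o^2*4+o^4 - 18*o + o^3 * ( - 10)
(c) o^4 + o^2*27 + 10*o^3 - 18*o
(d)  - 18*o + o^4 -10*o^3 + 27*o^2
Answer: d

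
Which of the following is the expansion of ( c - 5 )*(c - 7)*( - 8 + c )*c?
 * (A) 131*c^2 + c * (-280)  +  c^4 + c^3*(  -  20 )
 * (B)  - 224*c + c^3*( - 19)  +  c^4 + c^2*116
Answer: A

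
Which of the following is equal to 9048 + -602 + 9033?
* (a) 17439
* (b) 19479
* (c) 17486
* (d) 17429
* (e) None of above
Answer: e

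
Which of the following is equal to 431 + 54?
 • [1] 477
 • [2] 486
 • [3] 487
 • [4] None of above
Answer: 4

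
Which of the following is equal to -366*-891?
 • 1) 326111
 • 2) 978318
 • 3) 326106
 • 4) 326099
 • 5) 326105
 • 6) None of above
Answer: 3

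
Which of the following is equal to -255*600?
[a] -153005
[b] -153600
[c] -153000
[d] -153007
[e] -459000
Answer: c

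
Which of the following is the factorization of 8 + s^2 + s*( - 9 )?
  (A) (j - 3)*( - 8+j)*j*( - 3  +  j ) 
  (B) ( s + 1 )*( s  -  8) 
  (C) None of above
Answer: C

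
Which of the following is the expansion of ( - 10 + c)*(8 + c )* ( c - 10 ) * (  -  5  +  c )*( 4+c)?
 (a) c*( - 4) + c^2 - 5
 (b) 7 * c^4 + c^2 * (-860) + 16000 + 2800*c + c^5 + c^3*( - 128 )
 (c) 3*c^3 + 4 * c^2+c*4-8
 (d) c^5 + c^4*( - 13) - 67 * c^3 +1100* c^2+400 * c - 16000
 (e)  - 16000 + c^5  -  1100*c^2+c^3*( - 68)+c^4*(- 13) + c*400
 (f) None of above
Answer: f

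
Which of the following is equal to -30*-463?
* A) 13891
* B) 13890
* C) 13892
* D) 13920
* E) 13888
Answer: B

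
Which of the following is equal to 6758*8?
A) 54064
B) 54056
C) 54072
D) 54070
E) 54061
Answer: A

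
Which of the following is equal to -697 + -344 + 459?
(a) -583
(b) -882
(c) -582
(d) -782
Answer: c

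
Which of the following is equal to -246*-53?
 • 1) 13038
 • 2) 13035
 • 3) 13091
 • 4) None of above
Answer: 1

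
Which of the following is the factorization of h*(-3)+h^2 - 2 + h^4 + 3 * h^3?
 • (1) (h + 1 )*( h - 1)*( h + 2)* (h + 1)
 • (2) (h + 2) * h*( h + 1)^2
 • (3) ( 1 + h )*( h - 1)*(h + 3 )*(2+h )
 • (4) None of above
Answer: 1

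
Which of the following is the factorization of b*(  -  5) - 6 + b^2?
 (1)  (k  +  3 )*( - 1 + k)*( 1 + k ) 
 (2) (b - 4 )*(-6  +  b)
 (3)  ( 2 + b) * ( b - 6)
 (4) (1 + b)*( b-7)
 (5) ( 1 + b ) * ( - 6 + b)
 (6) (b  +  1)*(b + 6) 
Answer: 5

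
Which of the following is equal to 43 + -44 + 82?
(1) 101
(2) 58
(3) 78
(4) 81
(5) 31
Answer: 4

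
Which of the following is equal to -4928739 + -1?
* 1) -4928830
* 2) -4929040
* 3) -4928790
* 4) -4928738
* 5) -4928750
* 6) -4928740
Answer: 6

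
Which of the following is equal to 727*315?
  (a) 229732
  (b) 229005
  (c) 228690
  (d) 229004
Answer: b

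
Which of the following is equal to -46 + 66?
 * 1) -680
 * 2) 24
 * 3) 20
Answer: 3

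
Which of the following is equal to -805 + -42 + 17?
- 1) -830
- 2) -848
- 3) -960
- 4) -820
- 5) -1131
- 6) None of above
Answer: 1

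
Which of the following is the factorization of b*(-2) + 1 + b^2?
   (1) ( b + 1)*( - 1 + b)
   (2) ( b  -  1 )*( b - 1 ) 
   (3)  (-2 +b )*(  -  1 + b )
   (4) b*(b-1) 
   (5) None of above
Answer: 2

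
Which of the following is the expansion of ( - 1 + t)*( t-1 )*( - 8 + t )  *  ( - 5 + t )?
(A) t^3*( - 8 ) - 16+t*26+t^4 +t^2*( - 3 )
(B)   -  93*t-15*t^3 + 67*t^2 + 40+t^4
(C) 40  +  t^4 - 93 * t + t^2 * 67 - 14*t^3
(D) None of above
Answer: B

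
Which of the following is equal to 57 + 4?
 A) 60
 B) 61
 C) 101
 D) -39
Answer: B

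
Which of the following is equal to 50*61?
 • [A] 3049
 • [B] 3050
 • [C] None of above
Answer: B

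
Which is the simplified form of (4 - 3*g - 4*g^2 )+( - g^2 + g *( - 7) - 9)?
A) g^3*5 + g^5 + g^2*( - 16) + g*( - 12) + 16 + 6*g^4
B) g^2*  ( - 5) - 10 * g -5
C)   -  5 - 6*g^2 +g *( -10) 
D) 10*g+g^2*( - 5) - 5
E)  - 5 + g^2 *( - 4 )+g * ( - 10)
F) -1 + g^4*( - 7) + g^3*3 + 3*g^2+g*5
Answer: B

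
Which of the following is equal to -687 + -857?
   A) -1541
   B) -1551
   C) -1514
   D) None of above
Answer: D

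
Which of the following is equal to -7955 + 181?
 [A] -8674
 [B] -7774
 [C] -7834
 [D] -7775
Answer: B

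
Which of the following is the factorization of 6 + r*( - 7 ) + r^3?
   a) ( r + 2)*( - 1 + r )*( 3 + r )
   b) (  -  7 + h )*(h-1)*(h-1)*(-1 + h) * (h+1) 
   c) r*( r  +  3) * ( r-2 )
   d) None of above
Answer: d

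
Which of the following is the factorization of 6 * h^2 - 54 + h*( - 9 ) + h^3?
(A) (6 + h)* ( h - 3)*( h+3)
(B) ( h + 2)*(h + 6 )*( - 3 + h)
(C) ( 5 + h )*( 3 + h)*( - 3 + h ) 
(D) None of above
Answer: A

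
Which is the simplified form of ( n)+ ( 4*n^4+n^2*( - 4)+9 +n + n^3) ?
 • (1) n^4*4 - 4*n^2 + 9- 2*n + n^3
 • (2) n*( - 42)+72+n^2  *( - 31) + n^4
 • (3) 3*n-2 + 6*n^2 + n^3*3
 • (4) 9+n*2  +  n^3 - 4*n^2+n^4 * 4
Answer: 4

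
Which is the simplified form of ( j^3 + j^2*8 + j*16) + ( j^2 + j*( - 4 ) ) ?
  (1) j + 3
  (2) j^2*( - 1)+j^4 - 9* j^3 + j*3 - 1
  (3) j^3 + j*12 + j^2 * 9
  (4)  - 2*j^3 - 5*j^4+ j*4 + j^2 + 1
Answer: 3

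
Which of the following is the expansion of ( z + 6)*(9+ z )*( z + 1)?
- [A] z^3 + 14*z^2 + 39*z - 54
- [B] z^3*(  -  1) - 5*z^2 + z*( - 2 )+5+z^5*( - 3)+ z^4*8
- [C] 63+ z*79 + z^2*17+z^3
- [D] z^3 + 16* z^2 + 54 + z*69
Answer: D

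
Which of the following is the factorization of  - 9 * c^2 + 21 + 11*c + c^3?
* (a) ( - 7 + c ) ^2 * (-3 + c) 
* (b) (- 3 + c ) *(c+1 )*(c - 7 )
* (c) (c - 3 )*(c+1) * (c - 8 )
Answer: b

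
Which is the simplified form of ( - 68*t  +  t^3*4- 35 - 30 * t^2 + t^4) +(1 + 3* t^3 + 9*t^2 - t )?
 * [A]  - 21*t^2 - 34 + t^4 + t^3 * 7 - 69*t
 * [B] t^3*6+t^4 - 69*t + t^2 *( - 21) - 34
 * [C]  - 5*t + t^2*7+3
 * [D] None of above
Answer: A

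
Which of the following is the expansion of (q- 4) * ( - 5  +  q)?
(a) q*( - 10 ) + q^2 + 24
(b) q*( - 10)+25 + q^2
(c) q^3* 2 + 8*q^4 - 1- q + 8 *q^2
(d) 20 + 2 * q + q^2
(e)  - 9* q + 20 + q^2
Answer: e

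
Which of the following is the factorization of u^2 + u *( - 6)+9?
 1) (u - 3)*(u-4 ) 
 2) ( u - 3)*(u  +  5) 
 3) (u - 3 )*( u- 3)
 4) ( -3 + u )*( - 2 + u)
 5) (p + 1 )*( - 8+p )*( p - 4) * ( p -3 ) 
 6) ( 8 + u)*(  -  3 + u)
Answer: 3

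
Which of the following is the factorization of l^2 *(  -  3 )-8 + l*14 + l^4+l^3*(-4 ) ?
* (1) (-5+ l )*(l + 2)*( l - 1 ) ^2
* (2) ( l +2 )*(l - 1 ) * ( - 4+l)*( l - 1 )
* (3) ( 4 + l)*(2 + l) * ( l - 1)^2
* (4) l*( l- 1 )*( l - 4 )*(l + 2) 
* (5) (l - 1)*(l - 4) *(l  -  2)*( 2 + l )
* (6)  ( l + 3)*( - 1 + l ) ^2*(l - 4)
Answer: 2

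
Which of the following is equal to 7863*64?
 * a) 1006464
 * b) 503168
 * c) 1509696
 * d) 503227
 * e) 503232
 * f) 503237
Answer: e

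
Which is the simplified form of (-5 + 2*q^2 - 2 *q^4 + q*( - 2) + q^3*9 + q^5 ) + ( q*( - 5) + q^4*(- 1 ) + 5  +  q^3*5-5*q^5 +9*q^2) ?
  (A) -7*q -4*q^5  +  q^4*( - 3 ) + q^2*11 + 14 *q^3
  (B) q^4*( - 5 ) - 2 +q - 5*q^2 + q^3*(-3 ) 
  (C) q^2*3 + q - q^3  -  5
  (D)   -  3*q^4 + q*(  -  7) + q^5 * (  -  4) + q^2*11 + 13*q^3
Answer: A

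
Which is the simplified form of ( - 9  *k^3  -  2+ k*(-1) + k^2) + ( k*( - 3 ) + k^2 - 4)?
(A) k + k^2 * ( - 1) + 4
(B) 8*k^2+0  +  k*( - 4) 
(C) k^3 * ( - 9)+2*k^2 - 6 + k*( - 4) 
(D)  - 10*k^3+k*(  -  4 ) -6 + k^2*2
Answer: C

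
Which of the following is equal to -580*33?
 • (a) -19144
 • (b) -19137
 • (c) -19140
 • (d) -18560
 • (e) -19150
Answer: c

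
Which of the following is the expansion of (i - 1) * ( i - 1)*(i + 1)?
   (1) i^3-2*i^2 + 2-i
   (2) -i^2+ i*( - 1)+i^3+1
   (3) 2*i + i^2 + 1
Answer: 2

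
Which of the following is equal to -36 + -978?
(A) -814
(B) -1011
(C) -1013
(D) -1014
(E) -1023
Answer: D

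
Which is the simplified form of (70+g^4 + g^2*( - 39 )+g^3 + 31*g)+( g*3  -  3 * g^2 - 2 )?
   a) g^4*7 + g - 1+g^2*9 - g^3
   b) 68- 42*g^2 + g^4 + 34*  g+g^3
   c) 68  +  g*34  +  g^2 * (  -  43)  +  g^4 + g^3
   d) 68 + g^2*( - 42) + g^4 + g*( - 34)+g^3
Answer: b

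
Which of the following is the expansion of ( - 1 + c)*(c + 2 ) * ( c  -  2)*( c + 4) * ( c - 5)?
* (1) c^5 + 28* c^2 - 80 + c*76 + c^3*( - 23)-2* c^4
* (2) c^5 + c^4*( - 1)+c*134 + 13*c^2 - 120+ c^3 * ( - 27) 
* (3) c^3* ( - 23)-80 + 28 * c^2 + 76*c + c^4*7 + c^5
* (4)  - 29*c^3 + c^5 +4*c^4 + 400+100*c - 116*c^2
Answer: 1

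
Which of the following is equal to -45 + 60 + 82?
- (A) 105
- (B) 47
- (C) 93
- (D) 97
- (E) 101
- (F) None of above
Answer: D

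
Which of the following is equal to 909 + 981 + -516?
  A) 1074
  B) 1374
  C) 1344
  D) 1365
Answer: B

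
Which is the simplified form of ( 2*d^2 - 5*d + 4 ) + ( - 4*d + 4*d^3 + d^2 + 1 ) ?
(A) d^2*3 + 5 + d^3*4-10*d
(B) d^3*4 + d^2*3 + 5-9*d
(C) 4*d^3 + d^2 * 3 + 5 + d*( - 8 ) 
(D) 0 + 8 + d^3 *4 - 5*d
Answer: B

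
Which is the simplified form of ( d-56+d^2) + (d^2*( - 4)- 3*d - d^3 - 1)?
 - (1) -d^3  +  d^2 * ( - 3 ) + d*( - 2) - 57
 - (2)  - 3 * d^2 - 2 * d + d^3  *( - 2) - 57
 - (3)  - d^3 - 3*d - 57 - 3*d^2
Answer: 1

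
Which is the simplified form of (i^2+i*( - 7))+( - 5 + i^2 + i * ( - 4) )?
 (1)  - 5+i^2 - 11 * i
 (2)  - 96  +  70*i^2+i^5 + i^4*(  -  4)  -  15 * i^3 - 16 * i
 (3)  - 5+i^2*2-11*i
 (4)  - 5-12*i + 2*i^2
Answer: 3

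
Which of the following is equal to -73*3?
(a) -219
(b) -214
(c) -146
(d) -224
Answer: a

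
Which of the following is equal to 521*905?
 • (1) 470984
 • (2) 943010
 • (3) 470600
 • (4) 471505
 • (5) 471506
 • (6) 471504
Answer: 4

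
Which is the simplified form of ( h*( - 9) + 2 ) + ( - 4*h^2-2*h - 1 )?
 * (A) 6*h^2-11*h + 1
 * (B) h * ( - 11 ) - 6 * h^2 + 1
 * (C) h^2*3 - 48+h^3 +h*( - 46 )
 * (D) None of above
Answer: D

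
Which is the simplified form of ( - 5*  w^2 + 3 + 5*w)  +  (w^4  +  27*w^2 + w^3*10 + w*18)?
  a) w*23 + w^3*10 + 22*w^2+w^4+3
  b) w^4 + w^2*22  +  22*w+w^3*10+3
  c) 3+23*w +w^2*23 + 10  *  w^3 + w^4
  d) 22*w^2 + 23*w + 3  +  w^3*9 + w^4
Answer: a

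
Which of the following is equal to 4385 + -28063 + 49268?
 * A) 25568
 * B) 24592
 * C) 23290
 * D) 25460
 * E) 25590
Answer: E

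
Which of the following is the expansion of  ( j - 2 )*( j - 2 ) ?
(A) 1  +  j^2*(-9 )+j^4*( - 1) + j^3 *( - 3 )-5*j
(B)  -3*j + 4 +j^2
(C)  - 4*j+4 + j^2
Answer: C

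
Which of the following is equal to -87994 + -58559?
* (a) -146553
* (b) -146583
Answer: a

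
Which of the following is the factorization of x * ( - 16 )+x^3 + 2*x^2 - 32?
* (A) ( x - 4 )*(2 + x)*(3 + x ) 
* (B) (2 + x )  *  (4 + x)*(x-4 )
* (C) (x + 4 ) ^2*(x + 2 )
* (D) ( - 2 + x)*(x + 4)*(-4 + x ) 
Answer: B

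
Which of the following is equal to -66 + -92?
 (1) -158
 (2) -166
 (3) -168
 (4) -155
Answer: 1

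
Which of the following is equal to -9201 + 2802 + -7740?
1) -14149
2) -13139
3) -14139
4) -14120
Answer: 3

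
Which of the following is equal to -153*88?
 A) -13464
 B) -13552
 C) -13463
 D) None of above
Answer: A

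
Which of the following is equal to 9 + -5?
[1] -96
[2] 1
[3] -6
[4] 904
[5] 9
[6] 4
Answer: 6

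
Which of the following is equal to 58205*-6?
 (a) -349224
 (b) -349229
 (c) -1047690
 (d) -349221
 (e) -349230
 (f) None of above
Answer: e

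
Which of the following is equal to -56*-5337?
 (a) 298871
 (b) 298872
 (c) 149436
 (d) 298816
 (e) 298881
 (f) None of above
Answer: b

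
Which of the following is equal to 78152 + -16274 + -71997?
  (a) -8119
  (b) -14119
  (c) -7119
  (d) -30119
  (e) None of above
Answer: e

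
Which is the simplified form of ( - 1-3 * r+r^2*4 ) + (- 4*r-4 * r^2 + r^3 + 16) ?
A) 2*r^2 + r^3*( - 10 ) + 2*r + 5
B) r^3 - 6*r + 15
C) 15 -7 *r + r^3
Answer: C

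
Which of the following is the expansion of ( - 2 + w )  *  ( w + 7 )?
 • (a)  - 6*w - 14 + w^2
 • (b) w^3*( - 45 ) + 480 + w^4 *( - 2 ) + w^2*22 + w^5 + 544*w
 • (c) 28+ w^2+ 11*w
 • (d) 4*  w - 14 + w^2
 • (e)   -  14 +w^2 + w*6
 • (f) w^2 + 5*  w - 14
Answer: f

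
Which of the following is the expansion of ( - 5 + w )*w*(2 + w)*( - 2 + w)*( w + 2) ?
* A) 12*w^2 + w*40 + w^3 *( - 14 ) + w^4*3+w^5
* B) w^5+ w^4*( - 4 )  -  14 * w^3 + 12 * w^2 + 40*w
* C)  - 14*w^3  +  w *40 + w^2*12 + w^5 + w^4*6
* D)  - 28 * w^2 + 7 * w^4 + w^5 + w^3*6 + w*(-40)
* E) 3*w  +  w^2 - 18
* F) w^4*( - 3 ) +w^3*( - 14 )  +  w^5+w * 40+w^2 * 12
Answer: F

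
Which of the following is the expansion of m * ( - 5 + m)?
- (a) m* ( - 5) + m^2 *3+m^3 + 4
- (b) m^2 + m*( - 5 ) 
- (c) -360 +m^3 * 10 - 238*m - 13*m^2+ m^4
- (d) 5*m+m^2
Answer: b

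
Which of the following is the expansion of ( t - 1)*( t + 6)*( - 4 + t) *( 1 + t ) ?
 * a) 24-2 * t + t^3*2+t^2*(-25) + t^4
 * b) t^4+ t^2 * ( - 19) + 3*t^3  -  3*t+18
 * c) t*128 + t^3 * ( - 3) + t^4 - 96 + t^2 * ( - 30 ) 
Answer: a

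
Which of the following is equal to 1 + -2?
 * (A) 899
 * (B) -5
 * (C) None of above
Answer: C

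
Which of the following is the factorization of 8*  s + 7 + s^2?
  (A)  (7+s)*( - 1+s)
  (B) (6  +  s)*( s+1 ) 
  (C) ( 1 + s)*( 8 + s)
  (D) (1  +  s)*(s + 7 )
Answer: D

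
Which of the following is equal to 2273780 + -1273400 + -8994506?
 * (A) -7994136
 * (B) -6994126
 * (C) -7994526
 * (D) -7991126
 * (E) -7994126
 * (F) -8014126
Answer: E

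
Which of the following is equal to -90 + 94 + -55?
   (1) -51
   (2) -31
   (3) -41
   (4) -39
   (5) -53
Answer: 1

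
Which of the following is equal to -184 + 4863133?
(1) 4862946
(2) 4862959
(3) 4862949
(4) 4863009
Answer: 3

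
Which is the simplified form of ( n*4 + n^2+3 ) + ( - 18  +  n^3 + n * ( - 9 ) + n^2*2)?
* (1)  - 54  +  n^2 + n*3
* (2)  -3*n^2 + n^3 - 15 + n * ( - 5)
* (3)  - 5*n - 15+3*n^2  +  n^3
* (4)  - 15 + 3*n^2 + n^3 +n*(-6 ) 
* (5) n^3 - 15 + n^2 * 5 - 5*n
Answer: 3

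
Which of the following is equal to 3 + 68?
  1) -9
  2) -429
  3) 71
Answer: 3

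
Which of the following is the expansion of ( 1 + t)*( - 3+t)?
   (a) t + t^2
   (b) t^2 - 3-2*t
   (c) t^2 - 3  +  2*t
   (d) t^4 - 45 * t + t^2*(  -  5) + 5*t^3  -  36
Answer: b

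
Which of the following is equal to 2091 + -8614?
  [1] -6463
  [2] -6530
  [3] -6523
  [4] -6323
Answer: 3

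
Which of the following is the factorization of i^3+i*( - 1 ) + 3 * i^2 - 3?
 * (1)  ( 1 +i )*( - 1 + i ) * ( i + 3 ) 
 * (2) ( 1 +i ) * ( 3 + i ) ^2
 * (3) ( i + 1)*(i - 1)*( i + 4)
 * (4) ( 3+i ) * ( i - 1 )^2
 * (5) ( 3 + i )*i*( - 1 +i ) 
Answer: 1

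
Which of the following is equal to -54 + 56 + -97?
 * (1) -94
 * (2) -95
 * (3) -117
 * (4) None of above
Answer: 2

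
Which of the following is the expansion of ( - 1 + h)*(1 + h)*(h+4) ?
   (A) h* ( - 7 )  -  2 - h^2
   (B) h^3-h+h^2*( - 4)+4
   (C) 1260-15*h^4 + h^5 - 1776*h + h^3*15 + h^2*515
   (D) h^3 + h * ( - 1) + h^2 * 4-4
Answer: D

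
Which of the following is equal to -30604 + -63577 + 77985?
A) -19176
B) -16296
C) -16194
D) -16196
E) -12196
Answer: D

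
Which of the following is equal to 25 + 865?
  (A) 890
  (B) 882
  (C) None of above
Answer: A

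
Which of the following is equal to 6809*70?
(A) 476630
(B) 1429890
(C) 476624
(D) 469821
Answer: A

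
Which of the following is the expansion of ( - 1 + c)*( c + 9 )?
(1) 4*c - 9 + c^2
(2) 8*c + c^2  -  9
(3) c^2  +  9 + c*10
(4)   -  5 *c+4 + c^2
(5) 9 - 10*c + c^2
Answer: 2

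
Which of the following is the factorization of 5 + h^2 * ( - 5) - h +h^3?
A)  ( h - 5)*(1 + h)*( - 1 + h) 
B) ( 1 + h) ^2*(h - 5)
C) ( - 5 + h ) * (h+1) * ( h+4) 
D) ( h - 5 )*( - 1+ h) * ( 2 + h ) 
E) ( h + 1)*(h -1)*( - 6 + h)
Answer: A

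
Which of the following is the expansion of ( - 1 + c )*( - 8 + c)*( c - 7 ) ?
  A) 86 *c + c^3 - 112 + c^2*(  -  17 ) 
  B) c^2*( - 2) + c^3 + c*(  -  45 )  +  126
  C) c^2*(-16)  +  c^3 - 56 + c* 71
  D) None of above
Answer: C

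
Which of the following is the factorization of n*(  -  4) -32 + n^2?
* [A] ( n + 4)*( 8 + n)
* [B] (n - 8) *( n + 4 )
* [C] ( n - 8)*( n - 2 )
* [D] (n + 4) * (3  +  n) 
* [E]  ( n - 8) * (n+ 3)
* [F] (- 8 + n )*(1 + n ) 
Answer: B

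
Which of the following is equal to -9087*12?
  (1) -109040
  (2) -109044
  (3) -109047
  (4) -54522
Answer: 2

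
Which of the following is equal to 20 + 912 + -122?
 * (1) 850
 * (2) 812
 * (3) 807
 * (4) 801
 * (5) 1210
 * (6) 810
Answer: 6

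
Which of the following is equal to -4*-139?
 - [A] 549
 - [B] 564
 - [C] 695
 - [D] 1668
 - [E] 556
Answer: E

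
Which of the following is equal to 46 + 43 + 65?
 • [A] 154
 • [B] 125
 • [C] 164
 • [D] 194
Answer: A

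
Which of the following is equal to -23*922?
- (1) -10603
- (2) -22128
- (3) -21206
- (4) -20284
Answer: 3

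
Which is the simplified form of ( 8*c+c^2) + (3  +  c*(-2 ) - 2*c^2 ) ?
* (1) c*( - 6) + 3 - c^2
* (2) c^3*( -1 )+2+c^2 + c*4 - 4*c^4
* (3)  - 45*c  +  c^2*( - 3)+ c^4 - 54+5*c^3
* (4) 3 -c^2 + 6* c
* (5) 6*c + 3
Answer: 4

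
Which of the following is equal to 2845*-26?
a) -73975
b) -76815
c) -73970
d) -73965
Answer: c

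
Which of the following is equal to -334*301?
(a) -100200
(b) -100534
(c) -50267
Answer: b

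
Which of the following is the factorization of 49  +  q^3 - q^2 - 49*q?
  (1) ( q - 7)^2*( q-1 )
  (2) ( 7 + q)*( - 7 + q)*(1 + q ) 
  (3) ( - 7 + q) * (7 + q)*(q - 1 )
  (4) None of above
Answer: 3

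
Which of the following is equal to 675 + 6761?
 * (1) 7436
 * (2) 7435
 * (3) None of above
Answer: 1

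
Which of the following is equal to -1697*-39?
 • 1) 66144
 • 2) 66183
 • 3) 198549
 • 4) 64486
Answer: 2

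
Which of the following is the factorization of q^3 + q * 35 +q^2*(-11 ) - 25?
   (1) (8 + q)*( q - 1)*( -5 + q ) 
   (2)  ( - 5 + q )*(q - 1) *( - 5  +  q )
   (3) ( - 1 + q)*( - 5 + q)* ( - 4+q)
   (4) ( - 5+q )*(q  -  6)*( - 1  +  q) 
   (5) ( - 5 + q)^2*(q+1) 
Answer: 2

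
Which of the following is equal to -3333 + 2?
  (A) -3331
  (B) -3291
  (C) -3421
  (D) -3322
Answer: A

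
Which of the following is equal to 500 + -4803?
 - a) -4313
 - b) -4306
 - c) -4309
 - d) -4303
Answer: d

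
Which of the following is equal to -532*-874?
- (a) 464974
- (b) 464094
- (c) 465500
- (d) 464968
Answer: d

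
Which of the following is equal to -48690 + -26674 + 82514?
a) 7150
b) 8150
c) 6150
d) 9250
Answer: a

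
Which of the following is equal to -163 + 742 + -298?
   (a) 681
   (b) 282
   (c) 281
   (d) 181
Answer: c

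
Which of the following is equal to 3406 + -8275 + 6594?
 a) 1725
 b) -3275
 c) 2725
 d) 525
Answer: a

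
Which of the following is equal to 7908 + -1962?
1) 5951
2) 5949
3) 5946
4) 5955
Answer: 3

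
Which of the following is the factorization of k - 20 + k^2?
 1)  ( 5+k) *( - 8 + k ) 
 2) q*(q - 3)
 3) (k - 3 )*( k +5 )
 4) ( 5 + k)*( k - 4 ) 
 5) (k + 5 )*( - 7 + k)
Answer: 4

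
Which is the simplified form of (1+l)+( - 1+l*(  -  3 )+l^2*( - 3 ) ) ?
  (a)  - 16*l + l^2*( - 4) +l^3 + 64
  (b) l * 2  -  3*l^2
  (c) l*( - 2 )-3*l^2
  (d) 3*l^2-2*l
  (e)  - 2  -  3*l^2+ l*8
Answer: c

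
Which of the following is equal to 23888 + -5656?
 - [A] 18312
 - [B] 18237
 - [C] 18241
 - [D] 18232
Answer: D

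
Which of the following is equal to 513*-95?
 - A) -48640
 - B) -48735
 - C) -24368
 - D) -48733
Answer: B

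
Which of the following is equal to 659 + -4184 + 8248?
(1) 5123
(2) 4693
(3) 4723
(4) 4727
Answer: 3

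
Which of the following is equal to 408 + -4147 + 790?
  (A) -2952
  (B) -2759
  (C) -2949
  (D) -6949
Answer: C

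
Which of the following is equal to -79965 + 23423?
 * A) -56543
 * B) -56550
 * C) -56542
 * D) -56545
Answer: C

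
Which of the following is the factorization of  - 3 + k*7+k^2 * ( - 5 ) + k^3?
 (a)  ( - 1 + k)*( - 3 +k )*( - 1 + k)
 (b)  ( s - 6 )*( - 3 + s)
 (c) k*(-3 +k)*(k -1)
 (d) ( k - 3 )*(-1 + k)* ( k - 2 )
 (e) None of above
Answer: a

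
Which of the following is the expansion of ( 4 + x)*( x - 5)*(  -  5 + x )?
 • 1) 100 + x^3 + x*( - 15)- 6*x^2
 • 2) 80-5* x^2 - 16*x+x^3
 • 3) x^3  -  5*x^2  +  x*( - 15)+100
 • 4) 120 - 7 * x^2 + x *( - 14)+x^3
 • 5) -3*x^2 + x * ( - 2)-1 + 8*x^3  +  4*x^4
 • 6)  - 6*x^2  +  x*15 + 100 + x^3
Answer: 1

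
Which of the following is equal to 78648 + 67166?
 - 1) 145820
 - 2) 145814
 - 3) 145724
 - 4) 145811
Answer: 2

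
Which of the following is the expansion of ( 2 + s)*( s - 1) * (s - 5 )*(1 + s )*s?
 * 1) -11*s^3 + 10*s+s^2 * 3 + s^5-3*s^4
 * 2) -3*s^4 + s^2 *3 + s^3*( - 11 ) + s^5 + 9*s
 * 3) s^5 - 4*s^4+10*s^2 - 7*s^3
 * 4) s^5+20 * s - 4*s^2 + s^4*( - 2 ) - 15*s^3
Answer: 1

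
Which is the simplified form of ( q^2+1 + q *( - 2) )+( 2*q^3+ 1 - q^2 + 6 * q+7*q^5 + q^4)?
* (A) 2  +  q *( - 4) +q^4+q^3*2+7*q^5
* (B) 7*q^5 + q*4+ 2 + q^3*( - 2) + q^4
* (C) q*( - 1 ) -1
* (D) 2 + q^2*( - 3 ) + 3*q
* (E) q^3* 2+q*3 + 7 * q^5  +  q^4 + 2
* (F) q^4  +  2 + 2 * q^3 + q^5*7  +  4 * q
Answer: F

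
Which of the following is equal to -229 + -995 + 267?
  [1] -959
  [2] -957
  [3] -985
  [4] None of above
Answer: 2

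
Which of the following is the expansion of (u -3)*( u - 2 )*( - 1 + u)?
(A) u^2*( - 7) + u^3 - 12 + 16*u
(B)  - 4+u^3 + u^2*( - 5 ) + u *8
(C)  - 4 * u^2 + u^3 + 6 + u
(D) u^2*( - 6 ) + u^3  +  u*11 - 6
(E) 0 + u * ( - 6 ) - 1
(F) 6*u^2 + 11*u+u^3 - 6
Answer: D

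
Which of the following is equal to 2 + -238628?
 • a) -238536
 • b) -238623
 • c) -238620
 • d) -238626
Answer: d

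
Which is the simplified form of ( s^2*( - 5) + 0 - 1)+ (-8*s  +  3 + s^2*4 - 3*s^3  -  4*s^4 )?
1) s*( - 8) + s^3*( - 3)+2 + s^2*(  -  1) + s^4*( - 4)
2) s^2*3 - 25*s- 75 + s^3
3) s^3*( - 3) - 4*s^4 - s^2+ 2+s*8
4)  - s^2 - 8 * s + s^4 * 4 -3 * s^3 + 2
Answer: 1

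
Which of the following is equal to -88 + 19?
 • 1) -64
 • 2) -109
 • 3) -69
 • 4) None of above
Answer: 3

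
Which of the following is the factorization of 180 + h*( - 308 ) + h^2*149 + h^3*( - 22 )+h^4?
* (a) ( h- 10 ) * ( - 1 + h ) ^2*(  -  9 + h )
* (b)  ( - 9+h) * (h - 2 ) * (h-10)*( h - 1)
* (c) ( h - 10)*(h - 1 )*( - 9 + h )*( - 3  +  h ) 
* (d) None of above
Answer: b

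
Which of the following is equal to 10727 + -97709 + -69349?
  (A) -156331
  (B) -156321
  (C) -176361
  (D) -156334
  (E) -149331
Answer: A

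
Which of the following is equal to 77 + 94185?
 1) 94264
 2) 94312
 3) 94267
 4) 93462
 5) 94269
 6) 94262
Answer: 6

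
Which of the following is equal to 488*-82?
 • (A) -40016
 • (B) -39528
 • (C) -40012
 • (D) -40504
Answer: A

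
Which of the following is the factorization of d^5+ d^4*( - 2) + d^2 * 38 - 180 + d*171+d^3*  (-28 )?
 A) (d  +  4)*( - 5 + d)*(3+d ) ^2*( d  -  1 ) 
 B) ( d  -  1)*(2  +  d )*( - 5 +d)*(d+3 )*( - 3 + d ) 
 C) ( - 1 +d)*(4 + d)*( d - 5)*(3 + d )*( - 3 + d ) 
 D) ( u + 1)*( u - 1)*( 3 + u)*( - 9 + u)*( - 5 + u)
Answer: C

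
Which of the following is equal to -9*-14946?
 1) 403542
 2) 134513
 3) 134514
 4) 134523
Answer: 3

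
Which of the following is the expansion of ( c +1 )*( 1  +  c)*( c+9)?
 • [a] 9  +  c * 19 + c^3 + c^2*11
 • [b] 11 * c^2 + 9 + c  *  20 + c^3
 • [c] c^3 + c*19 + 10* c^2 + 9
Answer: a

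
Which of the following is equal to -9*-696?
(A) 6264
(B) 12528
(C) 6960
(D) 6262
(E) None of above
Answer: A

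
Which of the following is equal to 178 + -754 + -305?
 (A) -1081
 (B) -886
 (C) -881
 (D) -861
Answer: C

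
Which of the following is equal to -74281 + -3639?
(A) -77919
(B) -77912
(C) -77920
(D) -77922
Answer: C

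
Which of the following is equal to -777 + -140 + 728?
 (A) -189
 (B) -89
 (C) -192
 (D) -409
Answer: A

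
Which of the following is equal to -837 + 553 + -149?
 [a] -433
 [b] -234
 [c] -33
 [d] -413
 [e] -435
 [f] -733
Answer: a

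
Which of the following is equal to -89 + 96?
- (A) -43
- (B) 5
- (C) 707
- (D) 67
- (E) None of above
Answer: E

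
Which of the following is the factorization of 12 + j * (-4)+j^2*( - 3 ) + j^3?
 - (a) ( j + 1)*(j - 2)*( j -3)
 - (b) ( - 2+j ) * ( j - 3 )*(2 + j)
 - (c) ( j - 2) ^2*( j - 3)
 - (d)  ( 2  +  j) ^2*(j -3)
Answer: b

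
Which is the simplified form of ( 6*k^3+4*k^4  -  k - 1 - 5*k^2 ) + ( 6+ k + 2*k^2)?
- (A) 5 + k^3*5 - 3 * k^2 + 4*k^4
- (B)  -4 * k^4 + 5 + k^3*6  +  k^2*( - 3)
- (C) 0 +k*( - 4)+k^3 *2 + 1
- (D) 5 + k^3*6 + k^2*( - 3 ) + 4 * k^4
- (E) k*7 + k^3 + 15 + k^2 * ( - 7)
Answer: D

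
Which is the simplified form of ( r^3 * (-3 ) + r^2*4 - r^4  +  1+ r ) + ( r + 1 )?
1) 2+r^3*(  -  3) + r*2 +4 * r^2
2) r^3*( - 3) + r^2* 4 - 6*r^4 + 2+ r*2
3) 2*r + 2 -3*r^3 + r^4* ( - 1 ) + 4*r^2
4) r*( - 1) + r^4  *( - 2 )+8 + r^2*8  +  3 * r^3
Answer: 3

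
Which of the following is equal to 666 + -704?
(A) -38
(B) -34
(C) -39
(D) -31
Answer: A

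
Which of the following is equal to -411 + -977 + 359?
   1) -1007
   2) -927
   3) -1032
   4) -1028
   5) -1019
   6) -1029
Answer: 6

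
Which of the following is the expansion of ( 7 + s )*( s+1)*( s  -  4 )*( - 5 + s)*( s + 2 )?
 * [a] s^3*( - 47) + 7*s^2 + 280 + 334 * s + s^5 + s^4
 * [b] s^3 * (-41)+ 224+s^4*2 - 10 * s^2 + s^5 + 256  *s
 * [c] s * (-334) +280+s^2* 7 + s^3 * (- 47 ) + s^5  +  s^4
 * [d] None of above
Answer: a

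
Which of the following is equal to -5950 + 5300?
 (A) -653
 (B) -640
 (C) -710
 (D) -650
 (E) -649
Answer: D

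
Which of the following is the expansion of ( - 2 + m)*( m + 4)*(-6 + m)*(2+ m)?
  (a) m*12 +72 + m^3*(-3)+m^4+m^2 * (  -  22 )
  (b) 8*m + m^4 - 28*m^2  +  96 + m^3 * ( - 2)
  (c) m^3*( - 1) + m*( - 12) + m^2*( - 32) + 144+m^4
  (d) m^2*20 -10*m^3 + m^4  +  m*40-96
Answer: b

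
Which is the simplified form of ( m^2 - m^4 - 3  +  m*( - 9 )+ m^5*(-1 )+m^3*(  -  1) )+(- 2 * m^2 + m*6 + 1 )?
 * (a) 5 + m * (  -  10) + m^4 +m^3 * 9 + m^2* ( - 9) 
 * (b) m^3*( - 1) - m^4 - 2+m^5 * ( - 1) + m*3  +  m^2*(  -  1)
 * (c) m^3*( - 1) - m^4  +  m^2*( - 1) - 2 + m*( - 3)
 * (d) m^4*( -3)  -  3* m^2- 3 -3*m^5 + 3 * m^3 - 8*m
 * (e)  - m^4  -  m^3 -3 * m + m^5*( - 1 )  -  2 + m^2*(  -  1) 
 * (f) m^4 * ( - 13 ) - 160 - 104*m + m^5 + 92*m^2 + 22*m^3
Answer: e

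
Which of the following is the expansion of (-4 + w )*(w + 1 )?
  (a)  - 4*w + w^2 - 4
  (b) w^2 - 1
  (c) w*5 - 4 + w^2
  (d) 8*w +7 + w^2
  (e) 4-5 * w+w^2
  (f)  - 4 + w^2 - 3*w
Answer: f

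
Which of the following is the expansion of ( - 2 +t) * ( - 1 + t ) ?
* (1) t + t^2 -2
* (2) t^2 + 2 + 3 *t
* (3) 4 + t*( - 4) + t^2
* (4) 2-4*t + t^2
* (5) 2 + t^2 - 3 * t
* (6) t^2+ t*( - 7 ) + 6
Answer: 5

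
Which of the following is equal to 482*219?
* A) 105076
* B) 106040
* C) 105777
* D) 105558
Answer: D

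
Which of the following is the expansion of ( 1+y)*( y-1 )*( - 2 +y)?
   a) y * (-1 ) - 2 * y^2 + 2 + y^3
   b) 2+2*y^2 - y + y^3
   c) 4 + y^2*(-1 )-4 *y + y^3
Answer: a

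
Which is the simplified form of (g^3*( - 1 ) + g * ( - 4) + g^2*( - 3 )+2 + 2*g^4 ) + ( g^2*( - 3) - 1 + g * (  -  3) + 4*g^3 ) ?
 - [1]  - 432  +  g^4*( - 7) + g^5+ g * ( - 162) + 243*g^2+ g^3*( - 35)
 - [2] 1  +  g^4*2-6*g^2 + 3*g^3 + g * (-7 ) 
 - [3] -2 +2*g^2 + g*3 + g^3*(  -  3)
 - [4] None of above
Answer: 2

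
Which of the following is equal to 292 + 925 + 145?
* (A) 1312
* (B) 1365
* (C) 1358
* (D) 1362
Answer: D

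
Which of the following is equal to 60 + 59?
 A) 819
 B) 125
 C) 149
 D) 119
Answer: D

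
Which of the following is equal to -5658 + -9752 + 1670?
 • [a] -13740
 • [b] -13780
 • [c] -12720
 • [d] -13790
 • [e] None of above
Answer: a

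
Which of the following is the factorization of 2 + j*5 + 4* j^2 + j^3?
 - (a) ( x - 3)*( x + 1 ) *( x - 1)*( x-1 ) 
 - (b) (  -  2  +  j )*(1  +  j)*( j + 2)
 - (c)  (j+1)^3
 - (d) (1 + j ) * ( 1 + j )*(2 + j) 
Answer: d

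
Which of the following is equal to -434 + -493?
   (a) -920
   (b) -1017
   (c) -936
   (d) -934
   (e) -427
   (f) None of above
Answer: f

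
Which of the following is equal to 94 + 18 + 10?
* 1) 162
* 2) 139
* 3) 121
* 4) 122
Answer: 4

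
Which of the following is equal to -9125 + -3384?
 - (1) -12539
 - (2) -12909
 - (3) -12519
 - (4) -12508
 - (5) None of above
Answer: 5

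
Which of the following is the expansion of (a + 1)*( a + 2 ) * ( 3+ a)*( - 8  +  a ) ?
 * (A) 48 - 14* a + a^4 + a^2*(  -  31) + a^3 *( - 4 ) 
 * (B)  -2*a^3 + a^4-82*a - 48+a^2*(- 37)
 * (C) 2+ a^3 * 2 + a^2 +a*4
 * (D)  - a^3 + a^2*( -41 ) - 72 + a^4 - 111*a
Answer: B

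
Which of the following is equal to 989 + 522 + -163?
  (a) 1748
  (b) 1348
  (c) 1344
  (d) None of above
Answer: b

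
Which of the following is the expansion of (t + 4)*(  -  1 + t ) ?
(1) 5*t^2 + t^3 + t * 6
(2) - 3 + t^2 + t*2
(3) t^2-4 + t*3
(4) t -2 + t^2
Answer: 3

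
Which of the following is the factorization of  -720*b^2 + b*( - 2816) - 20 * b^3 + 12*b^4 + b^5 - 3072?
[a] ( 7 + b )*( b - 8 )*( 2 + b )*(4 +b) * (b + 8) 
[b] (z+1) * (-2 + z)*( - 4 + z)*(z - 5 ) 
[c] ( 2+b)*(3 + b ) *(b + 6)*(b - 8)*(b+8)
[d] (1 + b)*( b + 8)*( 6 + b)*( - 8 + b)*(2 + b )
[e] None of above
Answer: e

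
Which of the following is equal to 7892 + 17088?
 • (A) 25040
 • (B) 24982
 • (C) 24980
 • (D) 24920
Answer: C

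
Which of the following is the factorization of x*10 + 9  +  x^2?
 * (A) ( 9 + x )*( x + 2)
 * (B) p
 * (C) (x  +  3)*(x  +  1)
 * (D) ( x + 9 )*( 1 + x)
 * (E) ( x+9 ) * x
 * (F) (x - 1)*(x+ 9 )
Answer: D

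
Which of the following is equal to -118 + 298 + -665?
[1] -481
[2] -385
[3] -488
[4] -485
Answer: 4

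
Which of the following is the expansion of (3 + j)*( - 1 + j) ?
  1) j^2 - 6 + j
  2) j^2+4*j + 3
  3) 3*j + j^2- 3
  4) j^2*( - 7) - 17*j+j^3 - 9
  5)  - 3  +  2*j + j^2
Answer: 5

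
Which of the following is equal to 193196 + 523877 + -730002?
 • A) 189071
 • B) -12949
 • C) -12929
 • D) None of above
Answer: C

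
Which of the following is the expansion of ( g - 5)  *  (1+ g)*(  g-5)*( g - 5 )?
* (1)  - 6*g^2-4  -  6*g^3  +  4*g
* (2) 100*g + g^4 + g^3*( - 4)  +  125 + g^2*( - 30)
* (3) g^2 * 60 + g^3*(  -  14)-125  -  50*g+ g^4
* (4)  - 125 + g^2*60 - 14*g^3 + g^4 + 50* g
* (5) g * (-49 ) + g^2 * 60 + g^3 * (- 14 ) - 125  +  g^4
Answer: 3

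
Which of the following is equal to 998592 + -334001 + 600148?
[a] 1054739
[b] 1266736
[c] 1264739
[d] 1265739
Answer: c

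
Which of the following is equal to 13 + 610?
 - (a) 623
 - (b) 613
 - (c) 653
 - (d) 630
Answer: a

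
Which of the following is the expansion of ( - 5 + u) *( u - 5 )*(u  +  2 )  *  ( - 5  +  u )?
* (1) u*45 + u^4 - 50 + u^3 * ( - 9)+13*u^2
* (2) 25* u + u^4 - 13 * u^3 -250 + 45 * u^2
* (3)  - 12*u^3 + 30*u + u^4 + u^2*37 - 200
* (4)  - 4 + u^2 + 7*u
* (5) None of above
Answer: 2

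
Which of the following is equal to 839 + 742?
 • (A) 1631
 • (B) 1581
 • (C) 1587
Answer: B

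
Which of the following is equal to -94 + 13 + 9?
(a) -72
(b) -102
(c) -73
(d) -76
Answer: a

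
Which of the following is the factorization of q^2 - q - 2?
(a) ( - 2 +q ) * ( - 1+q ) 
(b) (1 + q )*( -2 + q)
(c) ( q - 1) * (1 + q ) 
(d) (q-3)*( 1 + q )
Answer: b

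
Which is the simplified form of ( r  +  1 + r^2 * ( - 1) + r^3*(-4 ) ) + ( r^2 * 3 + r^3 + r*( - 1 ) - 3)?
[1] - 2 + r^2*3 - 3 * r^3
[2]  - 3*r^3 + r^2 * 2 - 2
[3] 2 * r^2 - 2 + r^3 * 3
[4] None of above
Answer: 2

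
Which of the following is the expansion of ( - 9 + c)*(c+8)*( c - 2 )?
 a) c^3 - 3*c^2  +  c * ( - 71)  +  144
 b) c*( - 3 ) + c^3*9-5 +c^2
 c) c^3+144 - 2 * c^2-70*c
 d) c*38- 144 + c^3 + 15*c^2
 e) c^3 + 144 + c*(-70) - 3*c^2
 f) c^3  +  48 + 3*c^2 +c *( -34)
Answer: e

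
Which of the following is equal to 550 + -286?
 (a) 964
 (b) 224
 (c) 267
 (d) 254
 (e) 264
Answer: e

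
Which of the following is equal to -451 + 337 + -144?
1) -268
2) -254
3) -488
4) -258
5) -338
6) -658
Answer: 4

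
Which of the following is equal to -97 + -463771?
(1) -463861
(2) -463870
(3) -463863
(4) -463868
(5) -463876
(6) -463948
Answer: 4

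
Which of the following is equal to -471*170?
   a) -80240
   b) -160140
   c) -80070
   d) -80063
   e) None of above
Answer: c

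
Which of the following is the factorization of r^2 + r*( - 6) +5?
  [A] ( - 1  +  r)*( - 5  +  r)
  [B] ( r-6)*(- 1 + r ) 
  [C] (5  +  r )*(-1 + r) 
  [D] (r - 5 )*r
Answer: A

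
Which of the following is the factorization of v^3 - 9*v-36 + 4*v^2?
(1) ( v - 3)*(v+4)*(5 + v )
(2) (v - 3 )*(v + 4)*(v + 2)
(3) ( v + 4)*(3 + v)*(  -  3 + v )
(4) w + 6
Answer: 3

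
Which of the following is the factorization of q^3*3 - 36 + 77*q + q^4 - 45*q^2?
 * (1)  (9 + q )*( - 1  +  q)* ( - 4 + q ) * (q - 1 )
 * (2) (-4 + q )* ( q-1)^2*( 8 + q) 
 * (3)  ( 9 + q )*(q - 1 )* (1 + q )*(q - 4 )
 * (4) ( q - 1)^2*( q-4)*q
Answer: 1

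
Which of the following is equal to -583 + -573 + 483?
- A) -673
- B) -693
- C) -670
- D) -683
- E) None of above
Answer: A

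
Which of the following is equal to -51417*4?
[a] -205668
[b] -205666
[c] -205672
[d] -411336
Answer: a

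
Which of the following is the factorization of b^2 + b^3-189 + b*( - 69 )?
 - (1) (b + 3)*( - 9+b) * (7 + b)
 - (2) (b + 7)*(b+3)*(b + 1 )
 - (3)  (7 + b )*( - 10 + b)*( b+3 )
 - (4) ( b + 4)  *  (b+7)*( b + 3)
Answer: 1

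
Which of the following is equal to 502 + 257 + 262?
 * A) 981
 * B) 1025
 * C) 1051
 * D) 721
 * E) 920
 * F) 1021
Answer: F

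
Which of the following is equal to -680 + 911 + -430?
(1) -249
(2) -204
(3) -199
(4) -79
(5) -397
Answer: 3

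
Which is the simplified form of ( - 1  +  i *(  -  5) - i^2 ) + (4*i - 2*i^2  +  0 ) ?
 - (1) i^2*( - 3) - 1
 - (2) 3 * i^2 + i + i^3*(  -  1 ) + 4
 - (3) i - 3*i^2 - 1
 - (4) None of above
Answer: 4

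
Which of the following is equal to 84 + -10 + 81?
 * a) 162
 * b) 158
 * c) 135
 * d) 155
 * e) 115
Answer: d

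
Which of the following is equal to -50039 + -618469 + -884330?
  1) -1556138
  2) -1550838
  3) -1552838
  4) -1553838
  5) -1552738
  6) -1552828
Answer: 3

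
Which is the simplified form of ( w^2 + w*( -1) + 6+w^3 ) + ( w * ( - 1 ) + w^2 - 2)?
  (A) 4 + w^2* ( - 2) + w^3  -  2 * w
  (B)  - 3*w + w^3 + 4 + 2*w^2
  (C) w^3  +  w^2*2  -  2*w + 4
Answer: C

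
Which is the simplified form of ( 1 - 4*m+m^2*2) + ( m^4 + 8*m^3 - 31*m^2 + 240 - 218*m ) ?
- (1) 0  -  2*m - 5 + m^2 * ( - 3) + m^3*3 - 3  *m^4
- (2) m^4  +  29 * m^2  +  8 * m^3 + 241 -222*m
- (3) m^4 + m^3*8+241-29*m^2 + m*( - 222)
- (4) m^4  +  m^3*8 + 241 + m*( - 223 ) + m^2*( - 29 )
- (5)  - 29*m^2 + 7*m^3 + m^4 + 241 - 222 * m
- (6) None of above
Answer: 3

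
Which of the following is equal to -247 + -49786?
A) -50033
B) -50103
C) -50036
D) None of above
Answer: A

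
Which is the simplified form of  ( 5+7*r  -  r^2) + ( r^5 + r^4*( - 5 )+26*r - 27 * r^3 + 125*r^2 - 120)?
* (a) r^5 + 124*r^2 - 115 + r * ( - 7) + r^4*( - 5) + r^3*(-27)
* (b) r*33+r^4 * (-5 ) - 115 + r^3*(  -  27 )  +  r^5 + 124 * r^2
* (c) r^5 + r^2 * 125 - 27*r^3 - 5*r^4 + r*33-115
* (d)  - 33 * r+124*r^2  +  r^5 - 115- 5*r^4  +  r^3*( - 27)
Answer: b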